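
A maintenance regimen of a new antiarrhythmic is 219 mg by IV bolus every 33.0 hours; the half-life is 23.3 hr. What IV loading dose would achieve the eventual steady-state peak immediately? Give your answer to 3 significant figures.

350 mg

k = ln 2 / 23.3 = 0.02975 hr⁻¹
Accumulation ratio R = 1 / (1 − e^(−kτ)) = 1 / (1 − e^(−0.02975×33.0)) = 1 / (1 − 0.3747) = 1.599
Loading dose = maintenance dose × R = 219 × 1.599 ≈ 350 mg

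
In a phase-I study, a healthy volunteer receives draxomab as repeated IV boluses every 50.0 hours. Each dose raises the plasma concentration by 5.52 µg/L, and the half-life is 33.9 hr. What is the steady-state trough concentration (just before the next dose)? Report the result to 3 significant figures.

k = ln 2 / 33.9 = 0.02045 hr⁻¹
Fraction remaining after one interval: e^(−kτ) = e^(−0.02045 × 50.0) = 0.3598
R = 1 / (1 − 0.3598) = 1.562
Css,max = 5.52 × 1.562 = 8.622 µg/L
Css,min = Css,max × e^(−kτ) = 8.622 × 0.3598 ≈ 3.10 µg/L

3.10 µg/L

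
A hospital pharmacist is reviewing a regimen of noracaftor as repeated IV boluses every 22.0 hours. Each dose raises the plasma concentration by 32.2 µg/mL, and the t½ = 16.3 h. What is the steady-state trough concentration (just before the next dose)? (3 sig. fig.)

20.8 µg/mL

k = ln 2 / 16.3 = 0.04252 h⁻¹
Fraction remaining after one interval: e^(−kτ) = e^(−0.04252 × 22.0) = 0.3924
R = 1 / (1 − 0.3924) = 1.646
Css,max = 32.2 × 1.646 = 52.99 µg/mL
Css,min = Css,max × e^(−kτ) = 52.99 × 0.3924 ≈ 20.8 µg/mL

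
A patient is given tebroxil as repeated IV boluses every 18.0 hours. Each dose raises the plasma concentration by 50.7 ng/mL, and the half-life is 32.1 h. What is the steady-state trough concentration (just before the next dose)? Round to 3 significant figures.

107 ng/mL

k = ln 2 / 32.1 = 0.02159 h⁻¹
Fraction remaining after one interval: e^(−kτ) = e^(−0.02159 × 18.0) = 0.6780
R = 1 / (1 − 0.6780) = 3.105
Css,max = 50.7 × 3.105 = 157.4 ng/mL
Css,min = Css,max × e^(−kτ) = 157.4 × 0.6780 ≈ 107 ng/mL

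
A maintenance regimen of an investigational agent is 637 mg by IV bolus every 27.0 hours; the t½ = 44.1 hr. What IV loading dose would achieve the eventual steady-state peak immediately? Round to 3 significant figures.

1840 mg

k = ln 2 / 44.1 = 0.01572 hr⁻¹
Accumulation ratio R = 1 / (1 − e^(−kτ)) = 1 / (1 − e^(−0.01572×27.0)) = 1 / (1 − 0.6542) = 2.892
Loading dose = maintenance dose × R = 637 × 2.892 ≈ 1840 mg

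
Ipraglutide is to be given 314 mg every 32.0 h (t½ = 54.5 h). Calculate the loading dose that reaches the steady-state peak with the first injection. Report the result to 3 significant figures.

k = ln 2 / 54.5 = 0.01272 h⁻¹
Accumulation ratio R = 1 / (1 − e^(−kτ)) = 1 / (1 − e^(−0.01272×32.0)) = 1 / (1 − 0.6657) = 2.991
Loading dose = maintenance dose × R = 314 × 2.991 ≈ 939 mg

939 mg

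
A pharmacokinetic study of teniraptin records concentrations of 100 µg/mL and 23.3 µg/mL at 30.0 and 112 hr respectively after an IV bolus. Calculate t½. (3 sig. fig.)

k = ln(C₁/C₂) / (t₂ − t₁) = ln(100/23.3) / (112 − 30.0)
  = 1.457 / 82.00 = 0.01776 hr⁻¹
t½ = ln 2 / k = ln 2 / 0.01776 ≈ 39.0 hours

39.0 hours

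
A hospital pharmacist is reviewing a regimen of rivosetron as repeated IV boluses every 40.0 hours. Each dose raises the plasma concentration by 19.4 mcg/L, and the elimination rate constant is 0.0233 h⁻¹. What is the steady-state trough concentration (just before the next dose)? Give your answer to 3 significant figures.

12.6 mcg/L

Fraction remaining after one interval: e^(−kτ) = e^(−0.02330 × 40.0) = 0.3938
R = 1 / (1 − 0.3938) = 1.650
Css,max = 19.4 × 1.650 = 32.00 mcg/L
Css,min = Css,max × e^(−kτ) = 32.00 × 0.3938 ≈ 12.6 mcg/L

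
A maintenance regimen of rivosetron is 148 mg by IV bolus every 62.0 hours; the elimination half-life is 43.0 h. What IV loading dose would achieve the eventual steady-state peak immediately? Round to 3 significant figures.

k = ln 2 / 43.0 = 0.01612 h⁻¹
Accumulation ratio R = 1 / (1 − e^(−kτ)) = 1 / (1 − e^(−0.01612×62.0)) = 1 / (1 − 0.3681) = 1.583
Loading dose = maintenance dose × R = 148 × 1.583 ≈ 234 mg

234 mg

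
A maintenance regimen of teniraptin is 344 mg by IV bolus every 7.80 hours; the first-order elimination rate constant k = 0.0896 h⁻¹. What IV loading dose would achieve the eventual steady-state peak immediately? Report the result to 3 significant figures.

684 mg

Accumulation ratio R = 1 / (1 − e^(−kτ)) = 1 / (1 − e^(−0.08960×7.80)) = 1 / (1 − 0.4971) = 1.989
Loading dose = maintenance dose × R = 344 × 1.989 ≈ 684 mg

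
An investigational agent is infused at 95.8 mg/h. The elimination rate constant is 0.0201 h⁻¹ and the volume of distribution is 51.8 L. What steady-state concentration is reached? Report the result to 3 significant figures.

CL = k · V = 0.0201 × 51.8 = 1.041 L/h
Css = rate / CL = 95.8 / 1.041 ≈ 92.0 mg/L

92.0 mg/L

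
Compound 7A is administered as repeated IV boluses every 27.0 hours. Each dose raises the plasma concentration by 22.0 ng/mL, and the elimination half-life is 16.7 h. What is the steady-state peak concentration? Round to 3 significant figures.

k = ln 2 / 16.7 = 0.04151 h⁻¹
Fraction remaining after one interval: e^(−kτ) = e^(−0.04151 × 27.0) = 0.3261
R = 1 / (1 − 0.3261) = 1.484
Css,max = 22.0 × 1.484 ≈ 32.6 ng/mL

32.6 ng/mL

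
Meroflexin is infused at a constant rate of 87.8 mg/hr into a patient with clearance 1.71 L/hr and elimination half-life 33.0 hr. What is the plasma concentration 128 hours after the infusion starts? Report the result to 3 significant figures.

47.9 µg/mL

Css = rate / CL = 87.8 / 1.71 = 51.35 µg/mL
k = ln 2 / 33.0 = 0.02100 hr⁻¹
C(t) = Css (1 − e^(−kt)) = 51.35 × (1 − e^(−2.689)) = 51.35 × 0.9320 ≈ 47.9 µg/mL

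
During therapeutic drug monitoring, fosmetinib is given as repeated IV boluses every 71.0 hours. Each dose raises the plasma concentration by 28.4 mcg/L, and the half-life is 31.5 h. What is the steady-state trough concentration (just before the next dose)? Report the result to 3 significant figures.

7.53 mcg/L

k = ln 2 / 31.5 = 0.02200 h⁻¹
Fraction remaining after one interval: e^(−kτ) = e^(−0.02200 × 71.0) = 0.2096
R = 1 / (1 − 0.2096) = 1.265
Css,max = 28.4 × 1.265 = 35.93 mcg/L
Css,min = Css,max × e^(−kτ) = 35.93 × 0.2096 ≈ 7.53 mcg/L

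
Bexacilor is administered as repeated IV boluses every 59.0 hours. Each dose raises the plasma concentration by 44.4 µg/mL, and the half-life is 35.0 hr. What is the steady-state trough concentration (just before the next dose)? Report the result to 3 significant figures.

20.0 µg/mL

k = ln 2 / 35.0 = 0.01980 hr⁻¹
Fraction remaining after one interval: e^(−kτ) = e^(−0.01980 × 59.0) = 0.3108
R = 1 / (1 − 0.3108) = 1.451
Css,max = 44.4 × 1.451 = 64.43 µg/mL
Css,min = Css,max × e^(−kτ) = 64.43 × 0.3108 ≈ 20.0 µg/mL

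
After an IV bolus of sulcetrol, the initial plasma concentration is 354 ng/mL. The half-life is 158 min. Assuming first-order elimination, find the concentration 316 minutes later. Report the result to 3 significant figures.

k = ln 2 / 158 = 0.004387 min⁻¹
316 min is 2.000 half-lives, so C = 354 × (1/2)^2.000 = 354 × 0.2500 ≈ 88.5 ng/mL

88.5 ng/mL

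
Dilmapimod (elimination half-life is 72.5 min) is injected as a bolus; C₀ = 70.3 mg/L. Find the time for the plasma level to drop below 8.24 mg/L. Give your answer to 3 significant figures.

224 minutes

k = ln 2 / 72.5 = 0.009561 min⁻¹
C(t) = C₀ e^(−kt)  ⇒  t = ln(C₀/C) / k
t = ln(70.3/8.24) / 0.009561 = 2.144 / 0.009561 ≈ 224 minutes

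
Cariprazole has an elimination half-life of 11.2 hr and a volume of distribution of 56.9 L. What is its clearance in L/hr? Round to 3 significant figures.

k = ln 2 / t½ = ln 2 / 11.2 = 0.06189 hr⁻¹
CL = k · V = 0.06189 × 56.9 ≈ 3.52 L/hr

3.52 L/hr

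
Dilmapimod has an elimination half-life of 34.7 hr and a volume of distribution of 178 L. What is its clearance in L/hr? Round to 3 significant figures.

3.56 L/hr

k = ln 2 / t½ = ln 2 / 34.7 = 0.01998 hr⁻¹
CL = k · V = 0.01998 × 178 ≈ 3.56 L/hr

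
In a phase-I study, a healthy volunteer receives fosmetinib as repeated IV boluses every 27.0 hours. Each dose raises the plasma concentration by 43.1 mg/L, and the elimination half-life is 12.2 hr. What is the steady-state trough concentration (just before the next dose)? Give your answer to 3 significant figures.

11.9 mg/L

k = ln 2 / 12.2 = 0.05682 hr⁻¹
Fraction remaining after one interval: e^(−kτ) = e^(−0.05682 × 27.0) = 0.2157
R = 1 / (1 − 0.2157) = 1.275
Css,max = 43.1 × 1.275 = 54.95 mg/L
Css,min = Css,max × e^(−kτ) = 54.95 × 0.2157 ≈ 11.9 mg/L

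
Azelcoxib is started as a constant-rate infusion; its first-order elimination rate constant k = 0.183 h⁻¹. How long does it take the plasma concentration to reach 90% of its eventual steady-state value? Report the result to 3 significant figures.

12.6 hours

f = 1 − e^(−kt)  ⇒  t = −ln(1 − f) / k
t = −ln(1 − 0.9) / 0.1830 = 2.303 / 0.1830 ≈ 12.6 hours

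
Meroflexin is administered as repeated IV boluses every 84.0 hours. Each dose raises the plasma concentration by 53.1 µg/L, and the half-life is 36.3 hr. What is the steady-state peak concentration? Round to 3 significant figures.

66.5 µg/L

k = ln 2 / 36.3 = 0.01909 hr⁻¹
Fraction remaining after one interval: e^(−kτ) = e^(−0.01909 × 84.0) = 0.2011
R = 1 / (1 − 0.2011) = 1.252
Css,max = 53.1 × 1.252 ≈ 66.5 µg/L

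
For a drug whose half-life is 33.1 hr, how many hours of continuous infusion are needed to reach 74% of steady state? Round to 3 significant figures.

k = ln 2 / 33.1 = 0.02094 hr⁻¹
f = 1 − e^(−kt)  ⇒  t = −ln(1 − f) / k
t = −ln(1 − 0.74) / 0.02094 = 1.347 / 0.02094 ≈ 64.3 hours

64.3 hours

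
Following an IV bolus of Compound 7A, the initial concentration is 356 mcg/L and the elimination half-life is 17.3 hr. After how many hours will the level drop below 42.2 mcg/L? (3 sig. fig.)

k = ln 2 / 17.3 = 0.04007 hr⁻¹
C(t) = C₀ e^(−kt)  ⇒  t = ln(C₀/C) / k
t = ln(356/42.2) / 0.04007 = 2.133 / 0.04007 ≈ 53.2 hours

53.2 hours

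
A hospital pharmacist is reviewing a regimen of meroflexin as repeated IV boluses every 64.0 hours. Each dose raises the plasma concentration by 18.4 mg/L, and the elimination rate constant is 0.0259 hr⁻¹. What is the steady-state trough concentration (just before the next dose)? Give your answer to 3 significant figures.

4.33 mg/L

Fraction remaining after one interval: e^(−kτ) = e^(−0.02590 × 64.0) = 0.1906
R = 1 / (1 − 0.1906) = 1.235
Css,max = 18.4 × 1.235 = 22.73 mg/L
Css,min = Css,max × e^(−kτ) = 22.73 × 0.1906 ≈ 4.33 mg/L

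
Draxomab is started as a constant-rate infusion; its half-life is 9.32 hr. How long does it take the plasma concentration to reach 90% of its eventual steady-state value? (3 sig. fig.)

31.0 hours

k = ln 2 / 9.32 = 0.07437 hr⁻¹
f = 1 − e^(−kt)  ⇒  t = −ln(1 − f) / k
t = −ln(1 − 0.9) / 0.07437 = 2.303 / 0.07437 ≈ 31.0 hours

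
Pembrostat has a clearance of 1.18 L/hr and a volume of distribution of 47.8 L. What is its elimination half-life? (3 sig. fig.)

k = CL / V = 1.18 / 47.8 = 0.02469 hr⁻¹
t½ = ln 2 / k = ln 2 / 0.02469 ≈ 28.1 hours

28.1 hours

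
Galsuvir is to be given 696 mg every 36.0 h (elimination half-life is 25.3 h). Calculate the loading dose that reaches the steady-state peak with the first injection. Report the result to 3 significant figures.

1110 mg

k = ln 2 / 25.3 = 0.02740 h⁻¹
Accumulation ratio R = 1 / (1 − e^(−kτ)) = 1 / (1 − e^(−0.02740×36.0)) = 1 / (1 − 0.3730) = 1.595
Loading dose = maintenance dose × R = 696 × 1.595 ≈ 1110 mg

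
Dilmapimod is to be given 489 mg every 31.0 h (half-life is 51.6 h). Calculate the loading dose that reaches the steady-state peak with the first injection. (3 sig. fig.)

1440 mg

k = ln 2 / 51.6 = 0.01343 h⁻¹
Accumulation ratio R = 1 / (1 − e^(−kτ)) = 1 / (1 − e^(−0.01343×31.0)) = 1 / (1 − 0.6594) = 2.936
Loading dose = maintenance dose × R = 489 × 2.936 ≈ 1440 mg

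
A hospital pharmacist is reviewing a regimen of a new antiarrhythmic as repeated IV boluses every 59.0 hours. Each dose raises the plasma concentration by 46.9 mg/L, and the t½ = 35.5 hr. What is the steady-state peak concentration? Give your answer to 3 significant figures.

68.6 mg/L

k = ln 2 / 35.5 = 0.01953 hr⁻¹
Fraction remaining after one interval: e^(−kτ) = e^(−0.01953 × 59.0) = 0.3160
R = 1 / (1 − 0.3160) = 1.462
Css,max = 46.9 × 1.462 ≈ 68.6 mg/L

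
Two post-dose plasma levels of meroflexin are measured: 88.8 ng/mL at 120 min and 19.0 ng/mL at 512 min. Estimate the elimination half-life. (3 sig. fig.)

k = ln(C₁/C₂) / (t₂ − t₁) = ln(88.8/19.0) / (512 − 120)
  = 1.542 / 392.0 = 0.003934 min⁻¹
t½ = ln 2 / k = ln 2 / 0.003934 ≈ 176 minutes

176 minutes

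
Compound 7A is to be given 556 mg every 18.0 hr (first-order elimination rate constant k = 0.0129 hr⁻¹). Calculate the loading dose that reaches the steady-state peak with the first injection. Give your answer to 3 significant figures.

Accumulation ratio R = 1 / (1 − e^(−kτ)) = 1 / (1 − e^(−0.01290×18.0)) = 1 / (1 − 0.7928) = 4.826
Loading dose = maintenance dose × R = 556 × 4.826 ≈ 2680 mg

2680 mg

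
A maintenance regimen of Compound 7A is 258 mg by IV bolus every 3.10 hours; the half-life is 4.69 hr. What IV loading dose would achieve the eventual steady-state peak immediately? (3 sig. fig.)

k = ln 2 / 4.69 = 0.1478 hr⁻¹
Accumulation ratio R = 1 / (1 − e^(−kτ)) = 1 / (1 − e^(−0.1478×3.10)) = 1 / (1 − 0.6324) = 2.721
Loading dose = maintenance dose × R = 258 × 2.721 ≈ 702 mg

702 mg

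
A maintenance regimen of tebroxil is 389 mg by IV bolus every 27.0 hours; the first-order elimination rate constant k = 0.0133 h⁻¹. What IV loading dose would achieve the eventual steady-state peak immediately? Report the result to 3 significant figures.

1290 mg

Accumulation ratio R = 1 / (1 − e^(−kτ)) = 1 / (1 − e^(−0.01330×27.0)) = 1 / (1 − 0.6983) = 3.315
Loading dose = maintenance dose × R = 389 × 3.315 ≈ 1290 mg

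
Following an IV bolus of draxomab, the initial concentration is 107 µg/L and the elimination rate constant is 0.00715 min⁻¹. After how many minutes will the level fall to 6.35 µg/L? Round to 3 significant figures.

C(t) = C₀ e^(−kt)  ⇒  t = ln(C₀/C) / k
t = ln(107/6.35) / 0.007150 = 2.824 / 0.007150 ≈ 395 minutes

395 minutes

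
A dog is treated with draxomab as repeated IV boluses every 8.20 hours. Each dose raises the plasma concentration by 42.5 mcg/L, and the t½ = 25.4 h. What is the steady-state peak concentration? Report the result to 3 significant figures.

212 mcg/L

k = ln 2 / 25.4 = 0.02729 h⁻¹
Fraction remaining after one interval: e^(−kτ) = e^(−0.02729 × 8.20) = 0.7995
R = 1 / (1 − 0.7995) = 4.987
Css,max = 42.5 × 4.987 ≈ 212 mcg/L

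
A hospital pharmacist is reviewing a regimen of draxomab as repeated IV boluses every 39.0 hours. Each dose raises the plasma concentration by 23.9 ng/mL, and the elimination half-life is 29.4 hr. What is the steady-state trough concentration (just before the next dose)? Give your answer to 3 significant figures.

15.8 ng/mL

k = ln 2 / 29.4 = 0.02358 hr⁻¹
Fraction remaining after one interval: e^(−kτ) = e^(−0.02358 × 39.0) = 0.3987
R = 1 / (1 − 0.3987) = 1.663
Css,max = 23.9 × 1.663 = 39.75 ng/mL
Css,min = Css,max × e^(−kτ) = 39.75 × 0.3987 ≈ 15.8 ng/mL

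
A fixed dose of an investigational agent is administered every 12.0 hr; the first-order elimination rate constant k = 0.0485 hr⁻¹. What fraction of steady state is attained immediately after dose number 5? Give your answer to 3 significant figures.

0.946

f_n = 1 − e^(−nkτ) = 1 − e^(−5 × 0.04850 × 12.0) = 1 − e^(−2.910) = 1 − 0.05448 ≈ 0.946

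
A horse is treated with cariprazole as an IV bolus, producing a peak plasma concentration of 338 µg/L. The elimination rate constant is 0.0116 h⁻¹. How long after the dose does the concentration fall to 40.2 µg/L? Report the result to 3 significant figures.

184 hours

C(t) = C₀ e^(−kt)  ⇒  t = ln(C₀/C) / k
t = ln(338/40.2) / 0.01160 = 2.129 / 0.01160 ≈ 184 hours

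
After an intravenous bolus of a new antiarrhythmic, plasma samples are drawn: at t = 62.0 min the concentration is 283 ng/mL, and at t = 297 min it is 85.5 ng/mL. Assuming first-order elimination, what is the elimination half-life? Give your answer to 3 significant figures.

136 minutes

k = ln(C₁/C₂) / (t₂ − t₁) = ln(283/85.5) / (297 − 62.0)
  = 1.197 / 235.0 = 0.005093 min⁻¹
t½ = ln 2 / k = ln 2 / 0.005093 ≈ 136 minutes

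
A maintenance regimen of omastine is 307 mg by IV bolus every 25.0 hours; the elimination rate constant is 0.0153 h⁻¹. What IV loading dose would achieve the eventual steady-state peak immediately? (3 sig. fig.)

Accumulation ratio R = 1 / (1 − e^(−kτ)) = 1 / (1 − e^(−0.01530×25.0)) = 1 / (1 − 0.6822) = 3.146
Loading dose = maintenance dose × R = 307 × 3.146 ≈ 966 mg

966 mg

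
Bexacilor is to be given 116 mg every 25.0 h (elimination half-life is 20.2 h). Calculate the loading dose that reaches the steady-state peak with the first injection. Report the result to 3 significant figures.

201 mg

k = ln 2 / 20.2 = 0.03431 h⁻¹
Accumulation ratio R = 1 / (1 − e^(−kτ)) = 1 / (1 − e^(−0.03431×25.0)) = 1 / (1 − 0.4241) = 1.736
Loading dose = maintenance dose × R = 116 × 1.736 ≈ 201 mg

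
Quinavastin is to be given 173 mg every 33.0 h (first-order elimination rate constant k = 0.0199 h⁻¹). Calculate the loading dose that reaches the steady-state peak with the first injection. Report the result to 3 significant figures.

Accumulation ratio R = 1 / (1 − e^(−kτ)) = 1 / (1 − e^(−0.01990×33.0)) = 1 / (1 − 0.5186) = 2.077
Loading dose = maintenance dose × R = 173 × 2.077 ≈ 359 mg

359 mg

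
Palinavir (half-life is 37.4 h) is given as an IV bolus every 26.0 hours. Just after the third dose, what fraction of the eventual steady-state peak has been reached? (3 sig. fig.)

k = ln 2 / 37.4 = 0.01853 h⁻¹
f_n = 1 − e^(−nkτ) = 1 − e^(−3 × 0.01853 × 26.0) = 1 − e^(−1.446) = 1 − 0.2356 ≈ 0.764

0.764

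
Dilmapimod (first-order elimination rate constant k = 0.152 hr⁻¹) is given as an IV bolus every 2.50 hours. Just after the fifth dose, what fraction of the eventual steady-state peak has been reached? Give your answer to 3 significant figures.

f_n = 1 − e^(−nkτ) = 1 − e^(−5 × 0.1520 × 2.50) = 1 − e^(−1.900) = 1 − 0.1496 ≈ 0.850

0.850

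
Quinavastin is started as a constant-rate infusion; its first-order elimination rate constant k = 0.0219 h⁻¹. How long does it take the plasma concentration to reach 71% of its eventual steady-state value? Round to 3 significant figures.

f = 1 − e^(−kt)  ⇒  t = −ln(1 − f) / k
t = −ln(1 − 0.71) / 0.02190 = 1.238 / 0.02190 ≈ 56.5 hours

56.5 hours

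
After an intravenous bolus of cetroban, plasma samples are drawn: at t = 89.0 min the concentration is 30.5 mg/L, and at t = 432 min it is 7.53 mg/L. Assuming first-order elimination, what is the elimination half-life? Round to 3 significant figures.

k = ln(C₁/C₂) / (t₂ − t₁) = ln(30.5/7.53) / (432 − 89.0)
  = 1.399 / 343.0 = 0.004078 min⁻¹
t½ = ln 2 / k = ln 2 / 0.004078 ≈ 170 minutes

170 minutes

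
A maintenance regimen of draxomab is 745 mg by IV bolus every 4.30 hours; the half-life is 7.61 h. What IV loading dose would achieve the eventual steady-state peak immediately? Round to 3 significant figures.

k = ln 2 / 7.61 = 0.09108 h⁻¹
Accumulation ratio R = 1 / (1 − e^(−kτ)) = 1 / (1 − e^(−0.09108×4.30)) = 1 / (1 − 0.6759) = 3.086
Loading dose = maintenance dose × R = 745 × 3.086 ≈ 2300 mg

2300 mg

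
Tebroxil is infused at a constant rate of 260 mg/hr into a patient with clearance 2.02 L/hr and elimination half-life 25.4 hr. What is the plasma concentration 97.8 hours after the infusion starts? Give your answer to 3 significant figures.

120 mg/L

Css = rate / CL = 260 / 2.02 = 128.7 mg/L
k = ln 2 / 25.4 = 0.02729 hr⁻¹
C(t) = Css (1 − e^(−kt)) = 128.7 × (1 − e^(−2.669)) = 128.7 × 0.9307 ≈ 120 mg/L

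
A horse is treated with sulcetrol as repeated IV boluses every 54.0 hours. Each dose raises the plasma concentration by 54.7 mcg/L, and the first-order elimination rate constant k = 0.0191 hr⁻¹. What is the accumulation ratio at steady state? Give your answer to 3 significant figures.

Fraction remaining after one interval: e^(−kτ) = e^(−0.01910 × 54.0) = 0.3565
R = 1 / (1 − 0.3565) = 1 / 0.6435 ≈ 1.55

1.55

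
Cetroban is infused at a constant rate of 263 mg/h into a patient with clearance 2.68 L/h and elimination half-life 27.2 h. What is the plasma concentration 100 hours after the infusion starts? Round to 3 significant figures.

90.5 µg/mL

Css = rate / CL = 263 / 2.68 = 98.13 µg/mL
k = ln 2 / 27.2 = 0.02548 h⁻¹
C(t) = Css (1 − e^(−kt)) = 98.13 × (1 − e^(−2.548)) = 98.13 × 0.9218 ≈ 90.5 µg/mL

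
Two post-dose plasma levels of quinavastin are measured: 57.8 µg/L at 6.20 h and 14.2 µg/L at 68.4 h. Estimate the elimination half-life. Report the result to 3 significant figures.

k = ln(C₁/C₂) / (t₂ − t₁) = ln(57.8/14.2) / (68.4 − 6.20)
  = 1.404 / 62.20 = 0.02257 h⁻¹
t½ = ln 2 / k = ln 2 / 0.02257 ≈ 30.7 hours

30.7 hours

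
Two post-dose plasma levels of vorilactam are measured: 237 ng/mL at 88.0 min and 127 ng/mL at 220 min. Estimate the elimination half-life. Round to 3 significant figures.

147 minutes

k = ln(C₁/C₂) / (t₂ − t₁) = ln(237/127) / (220 − 88.0)
  = 0.6239 / 132.0 = 0.004726 min⁻¹
t½ = ln 2 / k = ln 2 / 0.004726 ≈ 147 minutes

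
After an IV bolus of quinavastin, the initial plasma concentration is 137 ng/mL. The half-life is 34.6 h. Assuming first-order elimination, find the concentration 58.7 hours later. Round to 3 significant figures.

42.3 ng/mL

k = ln 2 / 34.6 = 0.02003 h⁻¹
58.7 h is 1.697 half-lives, so C = 137 × (1/2)^1.697 = 137 × 0.3085 ≈ 42.3 ng/mL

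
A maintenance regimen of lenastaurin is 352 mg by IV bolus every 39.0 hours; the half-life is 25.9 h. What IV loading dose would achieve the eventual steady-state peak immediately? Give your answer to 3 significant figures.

543 mg

k = ln 2 / 25.9 = 0.02676 h⁻¹
Accumulation ratio R = 1 / (1 − e^(−kτ)) = 1 / (1 − e^(−0.02676×39.0)) = 1 / (1 − 0.3521) = 1.544
Loading dose = maintenance dose × R = 352 × 1.544 ≈ 543 mg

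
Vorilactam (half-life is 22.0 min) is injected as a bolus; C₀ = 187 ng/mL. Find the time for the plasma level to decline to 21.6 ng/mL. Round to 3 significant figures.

k = ln 2 / 22.0 = 0.03151 min⁻¹
C(t) = C₀ e^(−kt)  ⇒  t = ln(C₀/C) / k
t = ln(187/21.6) / 0.03151 = 2.158 / 0.03151 ≈ 68.5 minutes

68.5 minutes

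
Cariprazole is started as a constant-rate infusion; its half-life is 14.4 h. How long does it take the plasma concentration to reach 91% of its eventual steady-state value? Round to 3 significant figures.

k = ln 2 / 14.4 = 0.04814 h⁻¹
f = 1 − e^(−kt)  ⇒  t = −ln(1 − f) / k
t = −ln(1 − 0.91) / 0.04814 = 2.408 / 0.04814 ≈ 50.0 hours

50.0 hours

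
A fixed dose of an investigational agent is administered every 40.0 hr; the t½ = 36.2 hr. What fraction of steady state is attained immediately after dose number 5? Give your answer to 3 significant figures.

k = ln 2 / 36.2 = 0.01915 hr⁻¹
f_n = 1 − e^(−nkτ) = 1 − e^(−5 × 0.01915 × 40.0) = 1 − e^(−3.830) = 1 − 0.02172 ≈ 0.978

0.978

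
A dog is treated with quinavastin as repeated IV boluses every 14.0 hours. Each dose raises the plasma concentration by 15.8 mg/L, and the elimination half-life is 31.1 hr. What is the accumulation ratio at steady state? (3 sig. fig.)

k = ln 2 / 31.1 = 0.02229 hr⁻¹
Fraction remaining after one interval: e^(−kτ) = e^(−0.02229 × 14.0) = 0.7320
R = 1 / (1 − 0.7320) = 1 / 0.2680 ≈ 3.73

3.73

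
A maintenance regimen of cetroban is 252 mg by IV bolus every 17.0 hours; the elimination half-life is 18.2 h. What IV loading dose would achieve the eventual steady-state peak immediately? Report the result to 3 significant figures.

529 mg

k = ln 2 / 18.2 = 0.03809 h⁻¹
Accumulation ratio R = 1 / (1 − e^(−kτ)) = 1 / (1 − e^(−0.03809×17.0)) = 1 / (1 − 0.5234) = 2.098
Loading dose = maintenance dose × R = 252 × 2.098 ≈ 529 mg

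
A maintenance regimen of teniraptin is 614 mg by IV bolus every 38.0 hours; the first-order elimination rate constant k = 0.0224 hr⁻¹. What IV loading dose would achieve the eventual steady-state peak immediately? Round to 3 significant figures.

1070 mg

Accumulation ratio R = 1 / (1 − e^(−kτ)) = 1 / (1 − e^(−0.02240×38.0)) = 1 / (1 − 0.4269) = 1.745
Loading dose = maintenance dose × R = 614 × 1.745 ≈ 1070 mg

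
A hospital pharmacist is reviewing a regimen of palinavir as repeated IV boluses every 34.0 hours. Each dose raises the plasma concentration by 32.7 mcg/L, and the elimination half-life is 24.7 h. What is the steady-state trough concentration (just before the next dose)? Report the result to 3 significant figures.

20.5 mcg/L

k = ln 2 / 24.7 = 0.02806 h⁻¹
Fraction remaining after one interval: e^(−kτ) = e^(−0.02806 × 34.0) = 0.3851
R = 1 / (1 − 0.3851) = 1.626
Css,max = 32.7 × 1.626 = 53.18 mcg/L
Css,min = Css,max × e^(−kτ) = 53.18 × 0.3851 ≈ 20.5 mcg/L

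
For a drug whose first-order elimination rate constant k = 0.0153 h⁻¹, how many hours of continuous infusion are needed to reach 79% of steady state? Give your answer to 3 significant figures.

f = 1 − e^(−kt)  ⇒  t = −ln(1 − f) / k
t = −ln(1 − 0.79) / 0.01530 = 1.561 / 0.01530 ≈ 102 hours

102 hours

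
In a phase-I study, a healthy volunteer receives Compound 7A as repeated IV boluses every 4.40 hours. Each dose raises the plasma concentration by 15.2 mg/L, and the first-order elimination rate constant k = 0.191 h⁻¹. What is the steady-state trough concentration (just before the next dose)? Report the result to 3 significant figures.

11.5 mg/L

Fraction remaining after one interval: e^(−kτ) = e^(−0.1910 × 4.40) = 0.4315
R = 1 / (1 − 0.4315) = 1.759
Css,max = 15.2 × 1.759 = 26.74 mg/L
Css,min = Css,max × e^(−kτ) = 26.74 × 0.4315 ≈ 11.5 mg/L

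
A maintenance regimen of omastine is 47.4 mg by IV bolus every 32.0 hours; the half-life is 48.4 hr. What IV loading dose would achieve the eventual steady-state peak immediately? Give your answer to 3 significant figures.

129 mg

k = ln 2 / 48.4 = 0.01432 hr⁻¹
Accumulation ratio R = 1 / (1 − e^(−kτ)) = 1 / (1 − e^(−0.01432×32.0)) = 1 / (1 − 0.6324) = 2.720
Loading dose = maintenance dose × R = 47.4 × 2.720 ≈ 129 mg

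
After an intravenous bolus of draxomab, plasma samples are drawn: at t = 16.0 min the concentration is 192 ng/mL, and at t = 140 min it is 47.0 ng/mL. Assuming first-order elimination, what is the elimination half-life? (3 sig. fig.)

k = ln(C₁/C₂) / (t₂ − t₁) = ln(192/47.0) / (140 − 16.0)
  = 1.407 / 124.0 = 0.01135 min⁻¹
t½ = ln 2 / k = ln 2 / 0.01135 ≈ 61.1 minutes

61.1 minutes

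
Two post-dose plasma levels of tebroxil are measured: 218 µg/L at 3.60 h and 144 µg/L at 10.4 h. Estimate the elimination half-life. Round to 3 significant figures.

k = ln(C₁/C₂) / (t₂ − t₁) = ln(218/144) / (10.4 − 3.60)
  = 0.4147 / 6.800 = 0.06098 h⁻¹
t½ = ln 2 / k = ln 2 / 0.06098 ≈ 11.4 hours

11.4 hours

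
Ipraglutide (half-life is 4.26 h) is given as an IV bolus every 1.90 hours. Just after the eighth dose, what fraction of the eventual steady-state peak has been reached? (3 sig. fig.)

0.916

k = ln 2 / 4.26 = 0.1627 h⁻¹
f_n = 1 − e^(−nkτ) = 1 − e^(−8 × 0.1627 × 1.90) = 1 − e^(−2.473) = 1 − 0.08431 ≈ 0.916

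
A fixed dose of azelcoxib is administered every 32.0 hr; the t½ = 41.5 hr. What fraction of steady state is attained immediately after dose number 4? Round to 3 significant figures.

0.882

k = ln 2 / 41.5 = 0.01670 hr⁻¹
f_n = 1 − e^(−nkτ) = 1 − e^(−4 × 0.01670 × 32.0) = 1 − e^(−2.138) = 1 − 0.1179 ≈ 0.882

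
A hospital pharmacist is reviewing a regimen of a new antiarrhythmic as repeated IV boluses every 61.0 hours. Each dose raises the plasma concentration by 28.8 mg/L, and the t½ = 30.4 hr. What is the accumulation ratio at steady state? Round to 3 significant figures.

k = ln 2 / 30.4 = 0.02280 hr⁻¹
Fraction remaining after one interval: e^(−kτ) = e^(−0.02280 × 61.0) = 0.2489
R = 1 / (1 − 0.2489) = 1 / 0.7511 ≈ 1.33

1.33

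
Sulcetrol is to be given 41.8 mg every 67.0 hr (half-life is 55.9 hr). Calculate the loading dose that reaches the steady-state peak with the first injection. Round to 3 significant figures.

74.1 mg

k = ln 2 / 55.9 = 0.01240 hr⁻¹
Accumulation ratio R = 1 / (1 − e^(−kτ)) = 1 / (1 − e^(−0.01240×67.0)) = 1 / (1 − 0.4357) = 1.772
Loading dose = maintenance dose × R = 41.8 × 1.772 ≈ 74.1 mg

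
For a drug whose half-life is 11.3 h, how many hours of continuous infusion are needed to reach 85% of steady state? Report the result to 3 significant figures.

k = ln 2 / 11.3 = 0.06134 h⁻¹
f = 1 − e^(−kt)  ⇒  t = −ln(1 − f) / k
t = −ln(1 − 0.85) / 0.06134 = 1.897 / 0.06134 ≈ 30.9 hours

30.9 hours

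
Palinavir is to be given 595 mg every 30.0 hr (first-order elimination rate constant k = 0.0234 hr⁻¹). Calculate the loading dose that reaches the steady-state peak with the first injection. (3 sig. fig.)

Accumulation ratio R = 1 / (1 − e^(−kτ)) = 1 / (1 − e^(−0.02340×30.0)) = 1 / (1 − 0.4956) = 1.983
Loading dose = maintenance dose × R = 595 × 1.983 ≈ 1180 mg

1180 mg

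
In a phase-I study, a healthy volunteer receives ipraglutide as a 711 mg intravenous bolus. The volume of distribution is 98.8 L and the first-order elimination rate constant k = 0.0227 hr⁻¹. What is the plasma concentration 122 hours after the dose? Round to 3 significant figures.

0.451 mg/L

C₀ = dose / V = 711 / 98.8 = 7.196 mg/L
C(t) = C₀ e^(−kt) = 7.196 × e^(−0.02270 × 122) = 7.196 × e^(−2.769) = 7.196 × 0.06270 ≈ 0.451 mg/L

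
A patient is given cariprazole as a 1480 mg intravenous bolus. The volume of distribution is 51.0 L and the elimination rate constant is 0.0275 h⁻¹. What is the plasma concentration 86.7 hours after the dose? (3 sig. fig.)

2.67 µg/mL

C₀ = dose / V = 1480 / 51.0 = 29.02 µg/mL
C(t) = C₀ e^(−kt) = 29.02 × e^(−0.02750 × 86.7) = 29.02 × e^(−2.384) = 29.02 × 0.09216 ≈ 2.67 µg/mL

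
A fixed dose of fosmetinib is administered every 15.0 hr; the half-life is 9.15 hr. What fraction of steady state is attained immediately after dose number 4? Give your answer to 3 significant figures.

k = ln 2 / 9.15 = 0.07575 hr⁻¹
f_n = 1 − e^(−nkτ) = 1 − e^(−4 × 0.07575 × 15.0) = 1 − e^(−4.545) = 1 − 0.01062 ≈ 0.989

0.989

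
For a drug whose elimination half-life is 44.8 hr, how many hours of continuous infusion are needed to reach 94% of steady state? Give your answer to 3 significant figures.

k = ln 2 / 44.8 = 0.01547 hr⁻¹
f = 1 − e^(−kt)  ⇒  t = −ln(1 − f) / k
t = −ln(1 − 0.94) / 0.01547 = 2.813 / 0.01547 ≈ 182 hours

182 hours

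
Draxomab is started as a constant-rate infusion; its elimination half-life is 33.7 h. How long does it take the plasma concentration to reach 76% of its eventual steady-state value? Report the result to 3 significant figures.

k = ln 2 / 33.7 = 0.02057 h⁻¹
f = 1 − e^(−kt)  ⇒  t = −ln(1 − f) / k
t = −ln(1 − 0.76) / 0.02057 = 1.427 / 0.02057 ≈ 69.4 hours

69.4 hours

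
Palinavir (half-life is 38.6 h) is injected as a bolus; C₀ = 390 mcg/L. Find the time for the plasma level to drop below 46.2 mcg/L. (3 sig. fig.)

k = ln 2 / 38.6 = 0.01796 h⁻¹
C(t) = C₀ e^(−kt)  ⇒  t = ln(C₀/C) / k
t = ln(390/46.2) / 0.01796 = 2.133 / 0.01796 ≈ 119 hours

119 hours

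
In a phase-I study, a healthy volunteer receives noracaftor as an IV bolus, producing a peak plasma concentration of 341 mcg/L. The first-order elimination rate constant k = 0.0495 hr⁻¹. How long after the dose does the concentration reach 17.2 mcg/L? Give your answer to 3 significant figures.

C(t) = C₀ e^(−kt)  ⇒  t = ln(C₀/C) / k
t = ln(341/17.2) / 0.04950 = 2.987 / 0.04950 ≈ 60.3 hours

60.3 hours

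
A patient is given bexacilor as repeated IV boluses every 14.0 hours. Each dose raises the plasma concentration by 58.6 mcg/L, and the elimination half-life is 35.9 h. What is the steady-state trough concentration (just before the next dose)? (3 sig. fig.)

189 mcg/L

k = ln 2 / 35.9 = 0.01931 h⁻¹
Fraction remaining after one interval: e^(−kτ) = e^(−0.01931 × 14.0) = 0.7631
R = 1 / (1 − 0.7631) = 4.222
Css,max = 58.6 × 4.222 = 247.4 mcg/L
Css,min = Css,max × e^(−kτ) = 247.4 × 0.7631 ≈ 189 mcg/L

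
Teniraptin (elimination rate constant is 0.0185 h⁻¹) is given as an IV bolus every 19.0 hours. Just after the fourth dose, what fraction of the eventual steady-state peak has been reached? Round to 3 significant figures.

0.755

f_n = 1 − e^(−nkτ) = 1 − e^(−4 × 0.01850 × 19.0) = 1 − e^(−1.406) = 1 − 0.2451 ≈ 0.755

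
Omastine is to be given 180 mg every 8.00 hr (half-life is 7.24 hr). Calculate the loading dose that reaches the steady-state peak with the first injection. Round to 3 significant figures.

336 mg

k = ln 2 / 7.24 = 0.09574 hr⁻¹
Accumulation ratio R = 1 / (1 − e^(−kτ)) = 1 / (1 − e^(−0.09574×8.00)) = 1 / (1 − 0.4649) = 1.869
Loading dose = maintenance dose × R = 180 × 1.869 ≈ 336 mg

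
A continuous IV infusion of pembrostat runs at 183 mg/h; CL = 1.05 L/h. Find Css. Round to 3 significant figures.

Css = infusion rate / CL = 183 / 1.05 ≈ 174 µg/mL

174 µg/mL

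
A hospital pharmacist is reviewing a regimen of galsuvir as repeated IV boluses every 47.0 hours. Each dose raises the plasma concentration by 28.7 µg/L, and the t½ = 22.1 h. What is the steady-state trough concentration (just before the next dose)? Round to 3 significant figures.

k = ln 2 / 22.1 = 0.03136 h⁻¹
Fraction remaining after one interval: e^(−kτ) = e^(−0.03136 × 47.0) = 0.2290
R = 1 / (1 − 0.2290) = 1.297
Css,max = 28.7 × 1.297 = 37.22 µg/L
Css,min = Css,max × e^(−kτ) = 37.22 × 0.2290 ≈ 8.52 µg/L

8.52 µg/L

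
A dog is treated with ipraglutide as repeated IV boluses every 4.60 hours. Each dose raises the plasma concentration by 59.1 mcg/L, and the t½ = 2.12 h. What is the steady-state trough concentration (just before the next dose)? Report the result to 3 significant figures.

k = ln 2 / 2.12 = 0.3270 h⁻¹
Fraction remaining after one interval: e^(−kτ) = e^(−0.3270 × 4.60) = 0.2222
R = 1 / (1 − 0.2222) = 1.286
Css,max = 59.1 × 1.286 = 75.99 mcg/L
Css,min = Css,max × e^(−kτ) = 75.99 × 0.2222 ≈ 16.9 mcg/L

16.9 mcg/L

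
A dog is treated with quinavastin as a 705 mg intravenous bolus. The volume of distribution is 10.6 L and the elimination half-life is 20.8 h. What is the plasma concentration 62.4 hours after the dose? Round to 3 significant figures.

C₀ = dose / V = 705 / 10.6 = 66.51 mg/L
k = ln 2 / 20.8 = 0.03332 h⁻¹
C(t) = C₀ e^(−kt) = 66.51 × e^(−0.03332 × 62.4) = 66.51 × e^(−2.079) = 66.51 × 0.1250 ≈ 8.31 mg/L

8.31 mg/L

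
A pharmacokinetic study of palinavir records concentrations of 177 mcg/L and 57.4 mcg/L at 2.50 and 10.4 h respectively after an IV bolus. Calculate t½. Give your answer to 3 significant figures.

4.86 hours

k = ln(C₁/C₂) / (t₂ − t₁) = ln(177/57.4) / (10.4 − 2.50)
  = 1.126 / 7.900 = 0.1425 h⁻¹
t½ = ln 2 / k = ln 2 / 0.1425 ≈ 4.86 hours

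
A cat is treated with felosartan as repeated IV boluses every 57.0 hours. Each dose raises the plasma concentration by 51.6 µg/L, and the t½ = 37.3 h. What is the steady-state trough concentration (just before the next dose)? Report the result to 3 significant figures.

27.4 µg/L

k = ln 2 / 37.3 = 0.01858 h⁻¹
Fraction remaining after one interval: e^(−kτ) = e^(−0.01858 × 57.0) = 0.3467
R = 1 / (1 − 0.3467) = 1.531
Css,max = 51.6 × 1.531 = 78.99 µg/L
Css,min = Css,max × e^(−kτ) = 78.99 × 0.3467 ≈ 27.4 µg/L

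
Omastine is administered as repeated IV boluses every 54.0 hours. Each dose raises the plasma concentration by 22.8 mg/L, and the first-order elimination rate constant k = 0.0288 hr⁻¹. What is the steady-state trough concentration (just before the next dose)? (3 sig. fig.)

Fraction remaining after one interval: e^(−kτ) = e^(−0.02880 × 54.0) = 0.2111
R = 1 / (1 − 0.2111) = 1.268
Css,max = 22.8 × 1.268 = 28.90 mg/L
Css,min = Css,max × e^(−kτ) = 28.90 × 0.2111 ≈ 6.10 mg/L

6.10 mg/L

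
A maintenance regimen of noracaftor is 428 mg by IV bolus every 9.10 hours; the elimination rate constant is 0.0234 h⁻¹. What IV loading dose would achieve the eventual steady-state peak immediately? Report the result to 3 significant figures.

2230 mg

Accumulation ratio R = 1 / (1 − e^(−kτ)) = 1 / (1 − e^(−0.02340×9.10)) = 1 / (1 − 0.8082) = 5.214
Loading dose = maintenance dose × R = 428 × 5.214 ≈ 2230 mg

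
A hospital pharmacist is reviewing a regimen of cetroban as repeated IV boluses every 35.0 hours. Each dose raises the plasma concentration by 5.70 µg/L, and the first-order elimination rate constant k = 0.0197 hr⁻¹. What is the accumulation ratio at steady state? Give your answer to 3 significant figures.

Fraction remaining after one interval: e^(−kτ) = e^(−0.01970 × 35.0) = 0.5018
R = 1 / (1 − 0.5018) = 1 / 0.4982 ≈ 2.01

2.01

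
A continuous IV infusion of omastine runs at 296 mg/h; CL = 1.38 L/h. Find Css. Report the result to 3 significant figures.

214 µg/mL

Css = infusion rate / CL = 296 / 1.38 ≈ 214 µg/mL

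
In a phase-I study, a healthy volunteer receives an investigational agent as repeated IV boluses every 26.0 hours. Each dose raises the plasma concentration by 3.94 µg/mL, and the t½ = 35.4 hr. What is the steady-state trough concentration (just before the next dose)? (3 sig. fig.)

5.94 µg/mL

k = ln 2 / 35.4 = 0.01958 hr⁻¹
Fraction remaining after one interval: e^(−kτ) = e^(−0.01958 × 26.0) = 0.6010
R = 1 / (1 − 0.6010) = 2.507
Css,max = 3.94 × 2.507 = 9.876 µg/mL
Css,min = Css,max × e^(−kτ) = 9.876 × 0.6010 ≈ 5.94 µg/mL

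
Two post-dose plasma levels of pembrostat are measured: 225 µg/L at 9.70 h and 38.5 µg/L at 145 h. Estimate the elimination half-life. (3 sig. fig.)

53.1 hours

k = ln(C₁/C₂) / (t₂ − t₁) = ln(225/38.5) / (145 − 9.70)
  = 1.765 / 135.3 = 0.01305 h⁻¹
t½ = ln 2 / k = ln 2 / 0.01305 ≈ 53.1 hours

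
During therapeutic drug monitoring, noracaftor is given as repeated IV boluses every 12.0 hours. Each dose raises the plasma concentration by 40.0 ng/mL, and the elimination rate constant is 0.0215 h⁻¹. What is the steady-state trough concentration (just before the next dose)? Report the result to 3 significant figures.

136 ng/mL

Fraction remaining after one interval: e^(−kτ) = e^(−0.02150 × 12.0) = 0.7726
R = 1 / (1 − 0.7726) = 4.397
Css,max = 40.0 × 4.397 = 175.9 ng/mL
Css,min = Css,max × e^(−kτ) = 175.9 × 0.7726 ≈ 136 ng/mL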